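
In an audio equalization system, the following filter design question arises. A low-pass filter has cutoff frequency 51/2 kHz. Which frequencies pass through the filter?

A low-pass filter passes all frequencies below the cutoff frequency 51/2 kHz and attenuates higher frequencies.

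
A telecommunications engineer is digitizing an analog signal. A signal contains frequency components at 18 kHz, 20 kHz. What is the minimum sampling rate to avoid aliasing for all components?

The highest frequency component is f_max = 20 kHz.
Nyquist rate = 2 * f_max = 2 * 20 kHz = 40 kHz.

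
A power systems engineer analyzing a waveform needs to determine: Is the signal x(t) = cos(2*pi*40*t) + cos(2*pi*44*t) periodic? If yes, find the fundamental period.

f1 = 40 Hz, f2 = 44 Hz
Period T1 = 1/40, T2 = 1/44
Ratio T1/T2 = 44/40, which is rational.
The signal is periodic with fundamental period T = 1/GCD(40,44) = 1/4 s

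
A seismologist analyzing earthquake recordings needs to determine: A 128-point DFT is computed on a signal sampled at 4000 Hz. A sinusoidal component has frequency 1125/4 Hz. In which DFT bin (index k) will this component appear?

DFT frequency resolution = f_s/N = 4000/128 = 125/4 Hz
Bin index k = f_signal / resolution = 1125/4 / 125/4 = 9
The signal frequency 1125/4 Hz falls in DFT bin k = 9.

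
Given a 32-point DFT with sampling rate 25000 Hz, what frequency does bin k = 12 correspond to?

The frequency of DFT bin k is: f_k = k * f_s / N
f_12 = 12 * 25000 / 32 = 9375 Hz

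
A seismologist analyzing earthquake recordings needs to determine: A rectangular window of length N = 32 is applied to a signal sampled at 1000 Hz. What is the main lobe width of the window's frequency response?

For a rectangular window of length N,
the main lobe width in frequency is 2*f_s/N.
= 2*1000/32 = 125/2 Hz
This determines the minimum frequency separation for resolving two sinusoids.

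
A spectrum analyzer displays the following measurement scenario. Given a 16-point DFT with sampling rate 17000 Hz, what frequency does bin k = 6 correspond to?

The frequency of DFT bin k is: f_k = k * f_s / N
f_6 = 6 * 17000 / 16 = 6375 Hz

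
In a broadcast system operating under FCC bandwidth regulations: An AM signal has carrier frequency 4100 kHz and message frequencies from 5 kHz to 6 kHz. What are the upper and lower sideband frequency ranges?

Upper sideband (USB) = fc + [fm_low, fm_high] = 4100 + [5, 6] = [4105, 4106] kHz
Lower sideband (LSB) = fc - [fm_high, fm_low] = 4100 - [6, 5] = [4094, 4095] kHz
Total occupied spectrum: 4094 kHz to 4106 kHz (plus carrier at 4100 kHz)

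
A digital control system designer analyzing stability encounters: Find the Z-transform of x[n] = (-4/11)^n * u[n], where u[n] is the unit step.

The Z-transform of a^n * u[n] is z/(z-a) for |z| > |a|.
Here a = -4/11, so X(z) = z/(z - (-4/11)) = 11z/(11z + 4)
ROC: |z| > 4/11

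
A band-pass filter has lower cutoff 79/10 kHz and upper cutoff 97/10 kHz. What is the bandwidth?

Bandwidth = f_high - f_low
= 97/10 kHz - 79/10 kHz = 9/5 kHz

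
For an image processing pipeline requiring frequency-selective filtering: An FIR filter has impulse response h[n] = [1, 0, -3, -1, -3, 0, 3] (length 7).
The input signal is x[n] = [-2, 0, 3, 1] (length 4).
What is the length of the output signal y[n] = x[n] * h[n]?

For linear convolution, the output length is:
len(y) = len(x) + len(h) - 1 = 4 + 7 - 1 = 10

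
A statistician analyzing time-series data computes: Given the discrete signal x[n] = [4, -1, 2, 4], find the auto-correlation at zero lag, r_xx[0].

The auto-correlation at zero lag r_xx[0] equals the signal energy.
r_xx[0] = sum of x[n]^2 = 4^2 + (-1)^2 + 2^2 + 4^2
= 16 + 1 + 4 + 16 = 37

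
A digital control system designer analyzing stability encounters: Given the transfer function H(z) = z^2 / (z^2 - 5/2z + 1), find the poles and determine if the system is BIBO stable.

Poles are roots of the denominator: z^2 - 5/2z + 1 = 0.
Quadratic formula: z = [-(-5/2) +/- sqrt((-5/2)^2 - 4*(1))] / 2
Discriminant = 25/4 - 4 = 9/4; sqrt = 3/2.
z = (5/2 +/- 3/2) / 2 => z = 2 or z = 1/2.
|p1| = 2, |p2| = 1/2.
For BIBO stability, all poles must lie inside the unit circle (|p| < 1).
System is UNSTABLE since at least one |p| >= 1.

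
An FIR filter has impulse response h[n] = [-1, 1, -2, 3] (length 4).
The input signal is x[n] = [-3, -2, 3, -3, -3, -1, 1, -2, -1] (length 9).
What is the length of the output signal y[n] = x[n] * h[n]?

For linear convolution, the output length is:
len(y) = len(x) + len(h) - 1 = 9 + 4 - 1 = 12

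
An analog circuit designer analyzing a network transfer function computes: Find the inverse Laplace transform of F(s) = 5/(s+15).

Standard pair: k/(s+a) <-> k*e^(-at)*u(t)
With k=5, a=15: f(t) = 5*e^(-15t)*u(t)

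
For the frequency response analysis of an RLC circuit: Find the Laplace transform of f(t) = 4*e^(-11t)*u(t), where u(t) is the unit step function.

Standard Laplace transform pair:
e^(-at)*u(t) <-> 1/(s+a)
With a = 11: L{4*e^(-11t)*u(t)} = 4/(s+11), ROC: Re(s) > -11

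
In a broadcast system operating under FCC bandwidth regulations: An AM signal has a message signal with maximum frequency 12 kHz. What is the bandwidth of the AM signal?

In AM (double-sideband), the bandwidth is twice the message frequency.
BW = 2 * f_m = 2 * 12 kHz = 24 kHz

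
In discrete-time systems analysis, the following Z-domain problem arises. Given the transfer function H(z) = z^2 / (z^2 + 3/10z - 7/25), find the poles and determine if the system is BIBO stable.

Poles are roots of the denominator: z^2 + 3/10z - 7/25 = 0.
Quadratic formula: z = [-(3/10) +/- sqrt((3/10)^2 - 4*(-7/25))] / 2
Discriminant = 9/100 + 28/25 = 121/100; sqrt = 11/10.
z = (-3/10 +/- 11/10) / 2 => z = 2/5 or z = -7/10.
|p1| = 2/5, |p2| = 7/10.
For BIBO stability, all poles must lie inside the unit circle (|p| < 1).
System is STABLE since both |p| < 1.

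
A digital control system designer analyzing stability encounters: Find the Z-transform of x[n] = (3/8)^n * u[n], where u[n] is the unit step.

The Z-transform of a^n * u[n] is z/(z-a) for |z| > |a|.
Here a = 3/8, so X(z) = z/(z - (3/8)) = 8z/(8z - 3)
ROC: |z| > 3/8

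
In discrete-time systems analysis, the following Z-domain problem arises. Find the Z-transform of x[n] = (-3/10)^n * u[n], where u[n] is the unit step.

The Z-transform of a^n * u[n] is z/(z-a) for |z| > |a|.
Here a = -3/10, so X(z) = z/(z - (-3/10)) = 10z/(10z + 3)
ROC: |z| > 3/10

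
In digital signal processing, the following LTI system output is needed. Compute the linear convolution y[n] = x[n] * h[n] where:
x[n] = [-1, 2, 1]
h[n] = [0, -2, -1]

y[n] = sum_k x[k]*h[n-k]. Output length = len(x) + len(h) - 1 = 3 + 3 - 1 = 5.
y[0] = -1*0 = 0
y[1] = 2*0 + -1*-2 = 2
y[2] = 1*0 + 2*-2 + -1*-1 = -3
y[3] = 1*-2 + 2*-1 = -4
y[4] = 1*-1 = -1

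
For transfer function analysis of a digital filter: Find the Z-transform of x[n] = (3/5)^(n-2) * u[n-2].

Time-shifting property: if X(z) = Z{x[n]}, then Z{x[n-d]} = z^(-d) * X(z)
X(z) = z/(z - 3/5) for x[n] = (3/5)^n * u[n]
Z{x[n-2]} = z^(-2) * z/(z - 3/5) = z^(-1)/(z - 3/5)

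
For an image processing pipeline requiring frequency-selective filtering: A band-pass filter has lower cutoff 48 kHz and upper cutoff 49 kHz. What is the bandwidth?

Bandwidth = f_high - f_low
= 49 kHz - 48 kHz = 1 kHz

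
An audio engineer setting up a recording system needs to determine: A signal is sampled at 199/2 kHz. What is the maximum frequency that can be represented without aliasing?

The maximum frequency that can be represented without aliasing
is the Nyquist frequency: f_max = f_s / 2 = 199/2 kHz / 2 = 199/4 kHz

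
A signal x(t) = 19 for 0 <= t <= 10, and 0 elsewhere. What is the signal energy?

Energy = integral of |x(t)|^2 dt over the signal duration
= 19^2 * 10 = 361 * 10 = 3610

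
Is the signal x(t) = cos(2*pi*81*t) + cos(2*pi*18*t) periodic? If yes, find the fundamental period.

f1 = 81 Hz, f2 = 18 Hz
Period T1 = 1/81, T2 = 1/18
Ratio T1/T2 = 18/81, which is rational.
The signal is periodic with fundamental period T = 1/GCD(81,18) = 1/9 s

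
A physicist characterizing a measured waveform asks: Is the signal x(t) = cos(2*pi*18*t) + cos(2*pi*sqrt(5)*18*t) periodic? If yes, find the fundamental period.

f1 = 18 Hz, f2 = 18*sqrt(5) Hz
Ratio f2/f1 = sqrt(5), which is irrational.
Since the frequency ratio is irrational, no common period exists.
The signal is not periodic.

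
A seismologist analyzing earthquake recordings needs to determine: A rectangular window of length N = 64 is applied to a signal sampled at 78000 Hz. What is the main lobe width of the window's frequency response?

For a rectangular window of length N,
the main lobe width in frequency is 2*f_s/N.
= 2*78000/64 = 4875/2 Hz
This determines the minimum frequency separation for resolving two sinusoids.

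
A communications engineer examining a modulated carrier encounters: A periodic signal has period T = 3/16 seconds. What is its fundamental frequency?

The fundamental frequency is the reciprocal of the period.
f = 1/T = 1/(3/16) = 16/3 Hz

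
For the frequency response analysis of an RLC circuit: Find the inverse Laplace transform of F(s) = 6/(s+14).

Standard pair: k/(s+a) <-> k*e^(-at)*u(t)
With k=6, a=14: f(t) = 6*e^(-14t)*u(t)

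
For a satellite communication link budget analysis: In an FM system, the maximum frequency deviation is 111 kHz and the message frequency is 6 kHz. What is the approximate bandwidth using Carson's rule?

Carson's rule: BW = 2*(delta_f + f_m)
= 2*(111 + 6) kHz = 234 kHz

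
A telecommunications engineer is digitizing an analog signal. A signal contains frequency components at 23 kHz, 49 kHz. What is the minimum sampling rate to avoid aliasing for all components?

The highest frequency component is f_max = 49 kHz.
Nyquist rate = 2 * f_max = 2 * 49 kHz = 98 kHz.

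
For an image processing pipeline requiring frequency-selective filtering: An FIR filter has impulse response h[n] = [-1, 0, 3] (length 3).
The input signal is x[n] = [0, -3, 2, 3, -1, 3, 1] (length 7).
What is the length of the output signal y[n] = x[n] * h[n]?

For linear convolution, the output length is:
len(y) = len(x) + len(h) - 1 = 7 + 3 - 1 = 9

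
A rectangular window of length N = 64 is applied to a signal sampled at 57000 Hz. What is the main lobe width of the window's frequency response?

For a rectangular window of length N,
the main lobe width in frequency is 2*f_s/N.
= 2*57000/64 = 7125/4 Hz
This determines the minimum frequency separation for resolving two sinusoids.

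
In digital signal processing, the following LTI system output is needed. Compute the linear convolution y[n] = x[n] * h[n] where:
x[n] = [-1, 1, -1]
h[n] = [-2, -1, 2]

y[n] = sum_k x[k]*h[n-k]. Output length = len(x) + len(h) - 1 = 3 + 3 - 1 = 5.
y[0] = -1*-2 = 2
y[1] = 1*-2 + -1*-1 = -1
y[2] = -1*-2 + 1*-1 + -1*2 = -1
y[3] = -1*-1 + 1*2 = 3
y[4] = -1*2 = -2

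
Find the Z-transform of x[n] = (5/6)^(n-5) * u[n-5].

Time-shifting property: if X(z) = Z{x[n]}, then Z{x[n-d]} = z^(-d) * X(z)
X(z) = z/(z - 5/6) for x[n] = (5/6)^n * u[n]
Z{x[n-5]} = z^(-5) * z/(z - 5/6) = z^(-4)/(z - 5/6)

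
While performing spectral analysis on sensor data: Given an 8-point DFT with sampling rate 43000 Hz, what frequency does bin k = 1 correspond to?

The frequency of DFT bin k is: f_k = k * f_s / N
f_1 = 1 * 43000 / 8 = 5375 Hz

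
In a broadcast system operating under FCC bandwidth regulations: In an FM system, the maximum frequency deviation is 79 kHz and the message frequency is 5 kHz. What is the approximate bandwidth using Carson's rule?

Carson's rule: BW = 2*(delta_f + f_m)
= 2*(79 + 5) kHz = 168 kHz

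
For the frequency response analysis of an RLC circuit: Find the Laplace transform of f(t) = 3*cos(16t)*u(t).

Standard pair: cos(wt)*u(t) <-> s/(s^2+w^2)
With w = 16: L{3*cos(16t)*u(t)} = 3s/(s^2+256)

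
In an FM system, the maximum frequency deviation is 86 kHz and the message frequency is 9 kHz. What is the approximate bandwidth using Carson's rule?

Carson's rule: BW = 2*(delta_f + f_m)
= 2*(86 + 9) kHz = 190 kHz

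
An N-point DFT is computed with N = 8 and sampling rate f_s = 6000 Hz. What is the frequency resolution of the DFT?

DFT frequency resolution = f_s / N
= 6000 / 8 = 750 Hz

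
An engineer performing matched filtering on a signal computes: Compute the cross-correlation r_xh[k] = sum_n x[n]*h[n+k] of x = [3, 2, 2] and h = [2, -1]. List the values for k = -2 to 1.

Both sequences indexed from 0 and zero outside their support.
Lags with overlap: k = -2 to 1.
  r_xh[-2] = x[2]*h[0] = 4
  r_xh[-1] = x[1]*h[0] + x[2]*h[1] = 2
  r_xh[0] = x[0]*h[0] + x[1]*h[1] = 4
  r_xh[1] = x[0]*h[1] = -3
r_xh = [4, 2, 4, -3] (for k = -2, ..., 1)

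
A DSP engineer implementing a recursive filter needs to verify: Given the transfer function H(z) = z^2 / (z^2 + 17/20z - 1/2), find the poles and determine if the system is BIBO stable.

Poles are roots of the denominator: z^2 + 17/20z - 1/2 = 0.
Quadratic formula: z = [-(17/20) +/- sqrt((17/20)^2 - 4*(-1/2))] / 2
Discriminant = 289/400 + 2 = 1089/400; sqrt = 33/20.
z = (-17/20 +/- 33/20) / 2 => z = 2/5 or z = -5/4.
|p1| = 5/4, |p2| = 2/5.
For BIBO stability, all poles must lie inside the unit circle (|p| < 1).
System is UNSTABLE since at least one |p| >= 1.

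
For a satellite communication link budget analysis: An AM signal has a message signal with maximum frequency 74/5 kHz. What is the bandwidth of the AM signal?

In AM (double-sideband), the bandwidth is twice the message frequency.
BW = 2 * f_m = 2 * 74/5 kHz = 148/5 kHz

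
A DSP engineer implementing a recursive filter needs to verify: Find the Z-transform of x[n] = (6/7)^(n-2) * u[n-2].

Time-shifting property: if X(z) = Z{x[n]}, then Z{x[n-d]} = z^(-d) * X(z)
X(z) = z/(z - 6/7) for x[n] = (6/7)^n * u[n]
Z{x[n-2]} = z^(-2) * z/(z - 6/7) = z^(-1)/(z - 6/7)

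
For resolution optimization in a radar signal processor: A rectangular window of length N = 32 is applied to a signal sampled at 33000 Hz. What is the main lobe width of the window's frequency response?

For a rectangular window of length N,
the main lobe width in frequency is 2*f_s/N.
= 2*33000/32 = 4125/2 Hz
This determines the minimum frequency separation for resolving two sinusoids.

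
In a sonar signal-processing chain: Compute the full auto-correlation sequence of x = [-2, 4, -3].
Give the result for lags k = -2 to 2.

r_xx[k] = sum_m x[m]*x[m+k], indexed from 0, for k = -2 to 2:
  r_xx[-2] = x[2]*x[0] = 6
  r_xx[-1] = x[1]*x[0] + x[2]*x[1] = -20
  r_xx[0] = x[0]*x[0] + x[1]*x[1] + x[2]*x[2] = 29
  r_xx[1] = x[0]*x[1] + x[1]*x[2] = -20
  r_xx[2] = x[0]*x[2] = 6
r_xx = [6, -20, 29, -20, 6]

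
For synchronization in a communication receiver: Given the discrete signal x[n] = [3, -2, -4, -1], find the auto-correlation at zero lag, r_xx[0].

The auto-correlation at zero lag r_xx[0] equals the signal energy.
r_xx[0] = sum of x[n]^2 = 3^2 + (-2)^2 + (-4)^2 + (-1)^2
= 9 + 4 + 16 + 1 = 30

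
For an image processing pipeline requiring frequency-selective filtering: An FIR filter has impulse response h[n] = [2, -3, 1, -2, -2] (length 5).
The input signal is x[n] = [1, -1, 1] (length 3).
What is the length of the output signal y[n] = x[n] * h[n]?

For linear convolution, the output length is:
len(y) = len(x) + len(h) - 1 = 3 + 5 - 1 = 7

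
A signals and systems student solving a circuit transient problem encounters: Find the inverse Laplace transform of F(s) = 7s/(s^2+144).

Standard pair: s/(s^2+w^2) <-> cos(wt)*u(t)
With k=7, w=12: f(t) = 7*cos(12t)*u(t)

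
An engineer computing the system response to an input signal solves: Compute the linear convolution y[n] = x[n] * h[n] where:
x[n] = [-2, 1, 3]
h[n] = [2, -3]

y[n] = sum_k x[k]*h[n-k]. Output length = len(x) + len(h) - 1 = 3 + 2 - 1 = 4.
y[0] = -2*2 = -4
y[1] = 1*2 + -2*-3 = 8
y[2] = 3*2 + 1*-3 = 3
y[3] = 3*-3 = -9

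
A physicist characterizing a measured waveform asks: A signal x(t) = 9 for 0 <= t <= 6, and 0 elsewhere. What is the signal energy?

Energy = integral of |x(t)|^2 dt over the signal duration
= 9^2 * 6 = 81 * 6 = 486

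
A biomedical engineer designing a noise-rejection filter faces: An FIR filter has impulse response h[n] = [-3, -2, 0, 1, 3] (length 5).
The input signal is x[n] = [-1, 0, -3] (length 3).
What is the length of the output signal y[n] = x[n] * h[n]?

For linear convolution, the output length is:
len(y) = len(x) + len(h) - 1 = 3 + 5 - 1 = 7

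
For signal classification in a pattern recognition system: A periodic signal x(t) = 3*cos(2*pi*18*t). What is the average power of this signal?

Average power of A*cos(wt) is A^2/2.
P = 3^2 / 2 = 9/2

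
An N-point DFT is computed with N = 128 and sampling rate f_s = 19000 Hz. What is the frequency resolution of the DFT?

DFT frequency resolution = f_s / N
= 19000 / 128 = 2375/16 Hz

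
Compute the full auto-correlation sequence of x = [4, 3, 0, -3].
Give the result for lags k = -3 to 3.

r_xx[k] = sum_m x[m]*x[m+k], indexed from 0, for k = -3 to 3:
  r_xx[-3] = x[3]*x[0] = -12
  r_xx[-2] = x[2]*x[0] + x[3]*x[1] = -9
  r_xx[-1] = x[1]*x[0] + x[2]*x[1] + x[3]*x[2] = 12
  r_xx[0] = x[0]*x[0] + x[1]*x[1] + x[2]*x[2] + x[3]*x[3] = 34
  r_xx[1] = x[0]*x[1] + x[1]*x[2] + x[2]*x[3] = 12
  r_xx[2] = x[0]*x[2] + x[1]*x[3] = -9
  r_xx[3] = x[0]*x[3] = -12
r_xx = [-12, -9, 12, 34, 12, -9, -12]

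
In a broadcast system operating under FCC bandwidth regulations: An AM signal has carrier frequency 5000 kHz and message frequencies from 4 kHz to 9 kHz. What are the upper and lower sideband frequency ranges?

Upper sideband (USB) = fc + [fm_low, fm_high] = 5000 + [4, 9] = [5004, 5009] kHz
Lower sideband (LSB) = fc - [fm_high, fm_low] = 5000 - [9, 4] = [4991, 4996] kHz
Total occupied spectrum: 4991 kHz to 5009 kHz (plus carrier at 5000 kHz)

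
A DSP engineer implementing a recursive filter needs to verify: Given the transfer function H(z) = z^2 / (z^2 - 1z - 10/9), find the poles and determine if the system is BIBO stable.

Poles are roots of the denominator: z^2 - 1z - 10/9 = 0.
Quadratic formula: z = [-(-1) +/- sqrt((-1)^2 - 4*(-10/9))] / 2
Discriminant = 1 + 40/9 = 49/9; sqrt = 7/3.
z = (1 +/- 7/3) / 2 => z = 5/3 or z = -2/3.
|p1| = 5/3, |p2| = 2/3.
For BIBO stability, all poles must lie inside the unit circle (|p| < 1).
System is UNSTABLE since at least one |p| >= 1.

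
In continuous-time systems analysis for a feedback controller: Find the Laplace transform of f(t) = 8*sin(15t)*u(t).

Standard pair: sin(wt)*u(t) <-> w/(s^2+w^2)
With w = 15: L{8*sin(15t)*u(t)} = 120/(s^2+225)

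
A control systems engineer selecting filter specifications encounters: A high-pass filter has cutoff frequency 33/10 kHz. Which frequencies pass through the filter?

A high-pass filter passes all frequencies above the cutoff frequency 33/10 kHz and attenuates lower frequencies.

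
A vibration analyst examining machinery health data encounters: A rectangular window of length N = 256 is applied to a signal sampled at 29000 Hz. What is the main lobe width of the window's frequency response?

For a rectangular window of length N,
the main lobe width in frequency is 2*f_s/N.
= 2*29000/256 = 3625/16 Hz
This determines the minimum frequency separation for resolving two sinusoids.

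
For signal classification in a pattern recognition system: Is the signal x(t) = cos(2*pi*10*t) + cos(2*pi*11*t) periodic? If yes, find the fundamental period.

f1 = 10 Hz, f2 = 11 Hz
Period T1 = 1/10, T2 = 1/11
Ratio T1/T2 = 11/10, which is rational.
The signal is periodic with fundamental period T = 1/GCD(10,11) = 1 s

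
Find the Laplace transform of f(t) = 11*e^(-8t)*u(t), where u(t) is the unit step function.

Standard Laplace transform pair:
e^(-at)*u(t) <-> 1/(s+a)
With a = 8: L{11*e^(-8t)*u(t)} = 11/(s+8), ROC: Re(s) > -8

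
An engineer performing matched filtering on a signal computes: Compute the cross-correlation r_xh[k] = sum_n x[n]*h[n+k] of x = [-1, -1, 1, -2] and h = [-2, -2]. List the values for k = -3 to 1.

Both sequences indexed from 0 and zero outside their support.
Lags with overlap: k = -3 to 1.
  r_xh[-3] = x[3]*h[0] = 4
  r_xh[-2] = x[2]*h[0] + x[3]*h[1] = 2
  r_xh[-1] = x[1]*h[0] + x[2]*h[1] = 0
  r_xh[0] = x[0]*h[0] + x[1]*h[1] = 4
  r_xh[1] = x[0]*h[1] = 2
r_xh = [4, 2, 0, 4, 2] (for k = -3, ..., 1)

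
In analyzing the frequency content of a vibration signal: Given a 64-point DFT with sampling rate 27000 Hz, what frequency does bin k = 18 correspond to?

The frequency of DFT bin k is: f_k = k * f_s / N
f_18 = 18 * 27000 / 64 = 30375/4 Hz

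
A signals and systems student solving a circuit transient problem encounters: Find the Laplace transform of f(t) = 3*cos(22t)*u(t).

Standard pair: cos(wt)*u(t) <-> s/(s^2+w^2)
With w = 22: L{3*cos(22t)*u(t)} = 3s/(s^2+484)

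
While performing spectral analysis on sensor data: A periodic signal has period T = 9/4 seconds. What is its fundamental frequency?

The fundamental frequency is the reciprocal of the period.
f = 1/T = 1/(9/4) = 4/9 Hz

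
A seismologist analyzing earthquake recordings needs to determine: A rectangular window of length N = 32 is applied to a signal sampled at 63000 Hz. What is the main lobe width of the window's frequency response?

For a rectangular window of length N,
the main lobe width in frequency is 2*f_s/N.
= 2*63000/32 = 7875/2 Hz
This determines the minimum frequency separation for resolving two sinusoids.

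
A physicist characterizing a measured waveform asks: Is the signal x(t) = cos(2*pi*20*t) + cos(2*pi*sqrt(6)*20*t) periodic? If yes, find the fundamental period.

f1 = 20 Hz, f2 = 20*sqrt(6) Hz
Ratio f2/f1 = sqrt(6), which is irrational.
Since the frequency ratio is irrational, no common period exists.
The signal is not periodic.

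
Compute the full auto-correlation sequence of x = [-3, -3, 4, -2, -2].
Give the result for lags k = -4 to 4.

r_xx[k] = sum_m x[m]*x[m+k], indexed from 0, for k = -4 to 4:
  r_xx[-4] = x[4]*x[0] = 6
  r_xx[-3] = x[3]*x[0] + x[4]*x[1] = 12
  r_xx[-2] = x[2]*x[0] + x[3]*x[1] + x[4]*x[2] = -14
  r_xx[-1] = x[1]*x[0] + x[2]*x[1] + x[3]*x[2] + x[4]*x[3] = -7
  r_xx[0] = x[0]*x[0] + x[1]*x[1] + x[2]*x[2] + x[3]*x[3] + x[4]*x[4] = 42
  r_xx[1] = x[0]*x[1] + x[1]*x[2] + x[2]*x[3] + x[3]*x[4] = -7
  r_xx[2] = x[0]*x[2] + x[1]*x[3] + x[2]*x[4] = -14
  r_xx[3] = x[0]*x[3] + x[1]*x[4] = 12
  r_xx[4] = x[0]*x[4] = 6
r_xx = [6, 12, -14, -7, 42, -7, -14, 12, 6]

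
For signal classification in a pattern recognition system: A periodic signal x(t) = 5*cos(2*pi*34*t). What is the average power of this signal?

Average power of A*cos(wt) is A^2/2.
P = 5^2 / 2 = 25/2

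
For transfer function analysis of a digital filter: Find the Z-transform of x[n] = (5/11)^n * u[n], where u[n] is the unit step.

The Z-transform of a^n * u[n] is z/(z-a) for |z| > |a|.
Here a = 5/11, so X(z) = z/(z - (5/11)) = 11z/(11z - 5)
ROC: |z| > 5/11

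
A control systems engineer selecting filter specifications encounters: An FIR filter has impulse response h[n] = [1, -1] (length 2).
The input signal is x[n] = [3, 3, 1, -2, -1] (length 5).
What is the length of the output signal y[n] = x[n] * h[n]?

For linear convolution, the output length is:
len(y) = len(x) + len(h) - 1 = 5 + 2 - 1 = 6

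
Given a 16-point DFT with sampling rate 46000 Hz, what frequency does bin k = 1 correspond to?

The frequency of DFT bin k is: f_k = k * f_s / N
f_1 = 1 * 46000 / 16 = 2875 Hz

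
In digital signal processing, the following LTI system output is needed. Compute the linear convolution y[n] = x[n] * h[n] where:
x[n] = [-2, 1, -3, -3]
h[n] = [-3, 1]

y[n] = sum_k x[k]*h[n-k]. Output length = len(x) + len(h) - 1 = 4 + 2 - 1 = 5.
y[0] = -2*-3 = 6
y[1] = 1*-3 + -2*1 = -5
y[2] = -3*-3 + 1*1 = 10
y[3] = -3*-3 + -3*1 = 6
y[4] = -3*1 = -3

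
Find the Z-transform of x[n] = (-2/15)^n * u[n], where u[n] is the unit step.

The Z-transform of a^n * u[n] is z/(z-a) for |z| > |a|.
Here a = -2/15, so X(z) = z/(z - (-2/15)) = 15z/(15z + 2)
ROC: |z| > 2/15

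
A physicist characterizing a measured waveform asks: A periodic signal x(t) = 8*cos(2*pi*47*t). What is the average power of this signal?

Average power of A*cos(wt) is A^2/2.
P = 8^2 / 2 = 64/2 = 32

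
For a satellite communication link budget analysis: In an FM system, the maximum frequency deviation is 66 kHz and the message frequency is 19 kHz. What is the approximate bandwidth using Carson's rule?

Carson's rule: BW = 2*(delta_f + f_m)
= 2*(66 + 19) kHz = 170 kHz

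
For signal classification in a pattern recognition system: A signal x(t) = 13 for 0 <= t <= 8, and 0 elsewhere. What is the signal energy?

Energy = integral of |x(t)|^2 dt over the signal duration
= 13^2 * 8 = 169 * 8 = 1352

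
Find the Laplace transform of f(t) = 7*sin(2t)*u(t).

Standard pair: sin(wt)*u(t) <-> w/(s^2+w^2)
With w = 2: L{7*sin(2t)*u(t)} = 14/(s^2+4)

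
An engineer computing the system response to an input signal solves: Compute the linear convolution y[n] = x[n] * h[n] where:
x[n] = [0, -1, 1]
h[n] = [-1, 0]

y[n] = sum_k x[k]*h[n-k]. Output length = len(x) + len(h) - 1 = 3 + 2 - 1 = 4.
y[0] = 0*-1 = 0
y[1] = -1*-1 + 0*0 = 1
y[2] = 1*-1 + -1*0 = -1
y[3] = 1*0 = 0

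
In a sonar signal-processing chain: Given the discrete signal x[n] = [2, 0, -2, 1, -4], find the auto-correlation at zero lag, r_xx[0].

The auto-correlation at zero lag r_xx[0] equals the signal energy.
r_xx[0] = sum of x[n]^2 = 2^2 + 0^2 + (-2)^2 + 1^2 + (-4)^2
= 4 + 0 + 4 + 1 + 16 = 25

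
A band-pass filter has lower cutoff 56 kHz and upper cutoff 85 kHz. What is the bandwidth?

Bandwidth = f_high - f_low
= 85 kHz - 56 kHz = 29 kHz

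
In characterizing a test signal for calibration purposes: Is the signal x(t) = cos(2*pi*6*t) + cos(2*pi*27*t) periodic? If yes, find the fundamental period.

f1 = 6 Hz, f2 = 27 Hz
Period T1 = 1/6, T2 = 1/27
Ratio T1/T2 = 27/6, which is rational.
The signal is periodic with fundamental period T = 1/GCD(6,27) = 1/3 s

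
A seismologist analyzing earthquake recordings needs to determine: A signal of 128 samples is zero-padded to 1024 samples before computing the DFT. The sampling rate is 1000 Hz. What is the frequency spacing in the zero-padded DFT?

Original DFT: N = 128, resolution = f_s/N = 1000/128 = 125/16 Hz
Zero-padded DFT: N = 1024, resolution = f_s/N = 1000/1024 = 125/128 Hz
Zero-padding interpolates the spectrum (finer frequency grid)
but does NOT improve the true spectral resolution (ability to resolve close frequencies).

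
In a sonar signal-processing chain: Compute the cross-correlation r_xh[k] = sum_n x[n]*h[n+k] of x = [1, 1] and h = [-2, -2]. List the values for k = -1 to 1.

Both sequences indexed from 0 and zero outside their support.
Lags with overlap: k = -1 to 1.
  r_xh[-1] = x[1]*h[0] = -2
  r_xh[0] = x[0]*h[0] + x[1]*h[1] = -4
  r_xh[1] = x[0]*h[1] = -2
r_xh = [-2, -4, -2] (for k = -1, ..., 1)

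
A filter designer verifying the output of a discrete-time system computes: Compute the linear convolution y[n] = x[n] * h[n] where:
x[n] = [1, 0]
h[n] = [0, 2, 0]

y[n] = sum_k x[k]*h[n-k]. Output length = len(x) + len(h) - 1 = 2 + 3 - 1 = 4.
y[0] = 1*0 = 0
y[1] = 0*0 + 1*2 = 2
y[2] = 0*2 + 1*0 = 0
y[3] = 0*0 = 0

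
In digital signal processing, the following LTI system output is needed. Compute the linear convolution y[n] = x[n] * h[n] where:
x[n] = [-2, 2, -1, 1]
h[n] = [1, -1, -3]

y[n] = sum_k x[k]*h[n-k]. Output length = len(x) + len(h) - 1 = 4 + 3 - 1 = 6.
y[0] = -2*1 = -2
y[1] = 2*1 + -2*-1 = 4
y[2] = -1*1 + 2*-1 + -2*-3 = 3
y[3] = 1*1 + -1*-1 + 2*-3 = -4
y[4] = 1*-1 + -1*-3 = 2
y[5] = 1*-3 = -3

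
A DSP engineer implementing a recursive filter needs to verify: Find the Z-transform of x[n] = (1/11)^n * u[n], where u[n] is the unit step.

The Z-transform of a^n * u[n] is z/(z-a) for |z| > |a|.
Here a = 1/11, so X(z) = z/(z - (1/11)) = 11z/(11z - 1)
ROC: |z| > 1/11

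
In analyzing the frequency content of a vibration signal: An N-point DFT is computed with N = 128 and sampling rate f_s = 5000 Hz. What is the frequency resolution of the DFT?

DFT frequency resolution = f_s / N
= 5000 / 128 = 625/16 Hz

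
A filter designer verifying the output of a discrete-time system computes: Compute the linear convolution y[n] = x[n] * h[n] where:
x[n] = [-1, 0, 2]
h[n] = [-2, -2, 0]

y[n] = sum_k x[k]*h[n-k]. Output length = len(x) + len(h) - 1 = 3 + 3 - 1 = 5.
y[0] = -1*-2 = 2
y[1] = 0*-2 + -1*-2 = 2
y[2] = 2*-2 + 0*-2 + -1*0 = -4
y[3] = 2*-2 + 0*0 = -4
y[4] = 2*0 = 0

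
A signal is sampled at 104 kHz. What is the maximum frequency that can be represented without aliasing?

The maximum frequency that can be represented without aliasing
is the Nyquist frequency: f_max = f_s / 2 = 104 kHz / 2 = 52 kHz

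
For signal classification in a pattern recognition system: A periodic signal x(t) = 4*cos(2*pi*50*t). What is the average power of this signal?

Average power of A*cos(wt) is A^2/2.
P = 4^2 / 2 = 16/2 = 8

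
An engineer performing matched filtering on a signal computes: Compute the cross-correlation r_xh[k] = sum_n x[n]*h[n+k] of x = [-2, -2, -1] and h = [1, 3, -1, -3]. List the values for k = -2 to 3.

Both sequences indexed from 0 and zero outside their support.
Lags with overlap: k = -2 to 3.
  r_xh[-2] = x[2]*h[0] = -1
  r_xh[-1] = x[1]*h[0] + x[2]*h[1] = -5
  r_xh[0] = x[0]*h[0] + x[1]*h[1] + x[2]*h[2] = -7
  r_xh[1] = x[0]*h[1] + x[1]*h[2] + x[2]*h[3] = -1
  r_xh[2] = x[0]*h[2] + x[1]*h[3] = 8
  r_xh[3] = x[0]*h[3] = 6
r_xh = [-1, -5, -7, -1, 8, 6] (for k = -2, ..., 3)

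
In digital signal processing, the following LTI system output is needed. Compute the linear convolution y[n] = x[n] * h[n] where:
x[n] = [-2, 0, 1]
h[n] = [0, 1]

y[n] = sum_k x[k]*h[n-k]. Output length = len(x) + len(h) - 1 = 3 + 2 - 1 = 4.
y[0] = -2*0 = 0
y[1] = 0*0 + -2*1 = -2
y[2] = 1*0 + 0*1 = 0
y[3] = 1*1 = 1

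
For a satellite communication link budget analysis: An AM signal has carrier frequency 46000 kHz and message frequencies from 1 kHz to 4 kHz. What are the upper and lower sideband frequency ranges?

Upper sideband (USB) = fc + [fm_low, fm_high] = 46000 + [1, 4] = [46001, 46004] kHz
Lower sideband (LSB) = fc - [fm_high, fm_low] = 46000 - [4, 1] = [45996, 45999] kHz
Total occupied spectrum: 45996 kHz to 46004 kHz (plus carrier at 46000 kHz)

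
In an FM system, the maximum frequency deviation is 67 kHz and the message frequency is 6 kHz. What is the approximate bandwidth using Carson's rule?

Carson's rule: BW = 2*(delta_f + f_m)
= 2*(67 + 6) kHz = 146 kHz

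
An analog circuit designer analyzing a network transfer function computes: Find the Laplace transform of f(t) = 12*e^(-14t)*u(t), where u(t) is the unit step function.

Standard Laplace transform pair:
e^(-at)*u(t) <-> 1/(s+a)
With a = 14: L{12*e^(-14t)*u(t)} = 12/(s+14), ROC: Re(s) > -14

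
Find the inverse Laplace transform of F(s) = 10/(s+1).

Standard pair: k/(s+a) <-> k*e^(-at)*u(t)
With k=10, a=1: f(t) = 10*e^(-t)*u(t)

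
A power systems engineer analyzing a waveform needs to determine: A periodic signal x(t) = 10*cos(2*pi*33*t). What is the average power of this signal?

Average power of A*cos(wt) is A^2/2.
P = 10^2 / 2 = 100/2 = 50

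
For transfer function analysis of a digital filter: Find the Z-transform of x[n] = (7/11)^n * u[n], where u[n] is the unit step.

The Z-transform of a^n * u[n] is z/(z-a) for |z| > |a|.
Here a = 7/11, so X(z) = z/(z - (7/11)) = 11z/(11z - 7)
ROC: |z| > 7/11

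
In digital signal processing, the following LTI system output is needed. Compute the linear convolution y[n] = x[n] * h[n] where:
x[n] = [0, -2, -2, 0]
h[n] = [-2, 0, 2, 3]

y[n] = sum_k x[k]*h[n-k]. Output length = len(x) + len(h) - 1 = 4 + 4 - 1 = 7.
y[0] = 0*-2 = 0
y[1] = -2*-2 + 0*0 = 4
y[2] = -2*-2 + -2*0 + 0*2 = 4
y[3] = 0*-2 + -2*0 + -2*2 + 0*3 = -4
y[4] = 0*0 + -2*2 + -2*3 = -10
y[5] = 0*2 + -2*3 = -6
y[6] = 0*3 = 0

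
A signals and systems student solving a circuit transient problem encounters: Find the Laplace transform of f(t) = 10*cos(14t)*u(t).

Standard pair: cos(wt)*u(t) <-> s/(s^2+w^2)
With w = 14: L{10*cos(14t)*u(t)} = 10s/(s^2+196)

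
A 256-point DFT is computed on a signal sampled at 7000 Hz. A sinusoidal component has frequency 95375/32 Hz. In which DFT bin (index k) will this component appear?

DFT frequency resolution = f_s/N = 7000/256 = 875/32 Hz
Bin index k = f_signal / resolution = 95375/32 / 875/32 = 109
The signal frequency 95375/32 Hz falls in DFT bin k = 109.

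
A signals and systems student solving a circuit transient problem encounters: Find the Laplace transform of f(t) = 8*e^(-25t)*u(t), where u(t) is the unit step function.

Standard Laplace transform pair:
e^(-at)*u(t) <-> 1/(s+a)
With a = 25: L{8*e^(-25t)*u(t)} = 8/(s+25), ROC: Re(s) > -25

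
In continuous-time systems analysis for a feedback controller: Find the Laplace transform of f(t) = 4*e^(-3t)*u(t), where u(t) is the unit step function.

Standard Laplace transform pair:
e^(-at)*u(t) <-> 1/(s+a)
With a = 3: L{4*e^(-3t)*u(t)} = 4/(s+3), ROC: Re(s) > -3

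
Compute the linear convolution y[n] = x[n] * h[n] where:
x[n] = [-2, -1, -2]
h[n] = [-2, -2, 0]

y[n] = sum_k x[k]*h[n-k]. Output length = len(x) + len(h) - 1 = 3 + 3 - 1 = 5.
y[0] = -2*-2 = 4
y[1] = -1*-2 + -2*-2 = 6
y[2] = -2*-2 + -1*-2 + -2*0 = 6
y[3] = -2*-2 + -1*0 = 4
y[4] = -2*0 = 0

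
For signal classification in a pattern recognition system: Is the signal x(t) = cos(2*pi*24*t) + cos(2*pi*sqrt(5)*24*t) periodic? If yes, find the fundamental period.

f1 = 24 Hz, f2 = 24*sqrt(5) Hz
Ratio f2/f1 = sqrt(5), which is irrational.
Since the frequency ratio is irrational, no common period exists.
The signal is not periodic.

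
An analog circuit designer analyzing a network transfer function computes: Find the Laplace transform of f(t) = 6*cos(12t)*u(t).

Standard pair: cos(wt)*u(t) <-> s/(s^2+w^2)
With w = 12: L{6*cos(12t)*u(t)} = 6s/(s^2+144)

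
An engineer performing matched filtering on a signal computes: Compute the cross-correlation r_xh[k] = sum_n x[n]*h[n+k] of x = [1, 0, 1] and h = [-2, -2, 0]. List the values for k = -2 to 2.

Both sequences indexed from 0 and zero outside their support.
Lags with overlap: k = -2 to 2.
  r_xh[-2] = x[2]*h[0] = -2
  r_xh[-1] = x[1]*h[0] + x[2]*h[1] = -2
  r_xh[0] = x[0]*h[0] + x[1]*h[1] + x[2]*h[2] = -2
  r_xh[1] = x[0]*h[1] + x[1]*h[2] = -2
  r_xh[2] = x[0]*h[2] = 0
r_xh = [-2, -2, -2, -2, 0] (for k = -2, ..., 2)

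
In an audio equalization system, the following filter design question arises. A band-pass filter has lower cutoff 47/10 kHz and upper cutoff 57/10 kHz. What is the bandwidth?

Bandwidth = f_high - f_low
= 57/10 kHz - 47/10 kHz = 1 kHz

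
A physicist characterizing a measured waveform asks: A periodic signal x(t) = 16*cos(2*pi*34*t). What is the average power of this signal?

Average power of A*cos(wt) is A^2/2.
P = 16^2 / 2 = 256/2 = 128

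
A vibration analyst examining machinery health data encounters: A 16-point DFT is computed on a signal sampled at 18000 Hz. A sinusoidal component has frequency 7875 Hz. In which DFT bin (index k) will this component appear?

DFT frequency resolution = f_s/N = 18000/16 = 1125 Hz
Bin index k = f_signal / resolution = 7875 / 1125 = 7
The signal frequency 7875 Hz falls in DFT bin k = 7.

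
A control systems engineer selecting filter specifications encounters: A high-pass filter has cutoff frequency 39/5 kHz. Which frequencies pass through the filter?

A high-pass filter passes all frequencies above the cutoff frequency 39/5 kHz and attenuates lower frequencies.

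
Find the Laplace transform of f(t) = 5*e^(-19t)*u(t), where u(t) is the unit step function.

Standard Laplace transform pair:
e^(-at)*u(t) <-> 1/(s+a)
With a = 19: L{5*e^(-19t)*u(t)} = 5/(s+19), ROC: Re(s) > -19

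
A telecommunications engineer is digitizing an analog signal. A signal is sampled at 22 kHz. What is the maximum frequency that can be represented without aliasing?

The maximum frequency that can be represented without aliasing
is the Nyquist frequency: f_max = f_s / 2 = 22 kHz / 2 = 11 kHz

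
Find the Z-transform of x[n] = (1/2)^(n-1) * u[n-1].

Time-shifting property: if X(z) = Z{x[n]}, then Z{x[n-d]} = z^(-d) * X(z)
X(z) = z/(z - 1/2) for x[n] = (1/2)^n * u[n]
Z{x[n-1]} = z^(-1) * z/(z - 1/2) = 1/(z - 1/2)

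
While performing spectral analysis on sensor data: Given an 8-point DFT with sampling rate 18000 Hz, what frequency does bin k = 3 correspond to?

The frequency of DFT bin k is: f_k = k * f_s / N
f_3 = 3 * 18000 / 8 = 6750 Hz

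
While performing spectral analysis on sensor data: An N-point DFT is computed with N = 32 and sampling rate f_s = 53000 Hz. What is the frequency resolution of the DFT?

DFT frequency resolution = f_s / N
= 53000 / 32 = 6625/4 Hz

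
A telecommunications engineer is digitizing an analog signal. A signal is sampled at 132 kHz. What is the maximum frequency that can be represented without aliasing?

The maximum frequency that can be represented without aliasing
is the Nyquist frequency: f_max = f_s / 2 = 132 kHz / 2 = 66 kHz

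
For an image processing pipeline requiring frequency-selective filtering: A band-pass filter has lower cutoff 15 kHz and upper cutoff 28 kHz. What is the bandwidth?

Bandwidth = f_high - f_low
= 28 kHz - 15 kHz = 13 kHz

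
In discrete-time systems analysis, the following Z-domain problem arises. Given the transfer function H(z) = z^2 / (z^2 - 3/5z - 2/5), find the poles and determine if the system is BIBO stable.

Poles are roots of the denominator: z^2 - 3/5z - 2/5 = 0.
Quadratic formula: z = [-(-3/5) +/- sqrt((-3/5)^2 - 4*(-2/5))] / 2
Discriminant = 9/25 + 8/5 = 49/25; sqrt = 7/5.
z = (3/5 +/- 7/5) / 2 => z = 1 or z = -2/5.
|p1| = 1, |p2| = 2/5.
For BIBO stability, all poles must lie inside the unit circle (|p| < 1).
System is UNSTABLE since at least one |p| >= 1.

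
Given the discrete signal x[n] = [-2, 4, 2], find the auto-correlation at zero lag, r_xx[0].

The auto-correlation at zero lag r_xx[0] equals the signal energy.
r_xx[0] = sum of x[n]^2 = (-2)^2 + 4^2 + 2^2
= 4 + 16 + 4 = 24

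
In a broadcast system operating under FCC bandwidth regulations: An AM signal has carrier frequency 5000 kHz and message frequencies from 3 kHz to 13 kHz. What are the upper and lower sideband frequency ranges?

Upper sideband (USB) = fc + [fm_low, fm_high] = 5000 + [3, 13] = [5003, 5013] kHz
Lower sideband (LSB) = fc - [fm_high, fm_low] = 5000 - [13, 3] = [4987, 4997] kHz
Total occupied spectrum: 4987 kHz to 5013 kHz (plus carrier at 5000 kHz)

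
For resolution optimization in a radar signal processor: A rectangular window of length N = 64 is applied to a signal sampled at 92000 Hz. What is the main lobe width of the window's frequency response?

For a rectangular window of length N,
the main lobe width in frequency is 2*f_s/N.
= 2*92000/64 = 2875 Hz
This determines the minimum frequency separation for resolving two sinusoids.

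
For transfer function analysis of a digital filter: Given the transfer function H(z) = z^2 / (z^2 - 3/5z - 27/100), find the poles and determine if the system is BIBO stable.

Poles are roots of the denominator: z^2 - 3/5z - 27/100 = 0.
Quadratic formula: z = [-(-3/5) +/- sqrt((-3/5)^2 - 4*(-27/100))] / 2
Discriminant = 9/25 + 27/25 = 36/25; sqrt = 6/5.
z = (3/5 +/- 6/5) / 2 => z = 9/10 or z = -3/10.
|p1| = 3/10, |p2| = 9/10.
For BIBO stability, all poles must lie inside the unit circle (|p| < 1).
System is STABLE since both |p| < 1.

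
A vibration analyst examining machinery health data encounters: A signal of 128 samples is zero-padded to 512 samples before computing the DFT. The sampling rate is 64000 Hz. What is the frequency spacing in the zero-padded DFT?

Original DFT: N = 128, resolution = f_s/N = 64000/128 = 500 Hz
Zero-padded DFT: N = 512, resolution = f_s/N = 64000/512 = 125 Hz
Zero-padding interpolates the spectrum (finer frequency grid)
but does NOT improve the true spectral resolution (ability to resolve close frequencies).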